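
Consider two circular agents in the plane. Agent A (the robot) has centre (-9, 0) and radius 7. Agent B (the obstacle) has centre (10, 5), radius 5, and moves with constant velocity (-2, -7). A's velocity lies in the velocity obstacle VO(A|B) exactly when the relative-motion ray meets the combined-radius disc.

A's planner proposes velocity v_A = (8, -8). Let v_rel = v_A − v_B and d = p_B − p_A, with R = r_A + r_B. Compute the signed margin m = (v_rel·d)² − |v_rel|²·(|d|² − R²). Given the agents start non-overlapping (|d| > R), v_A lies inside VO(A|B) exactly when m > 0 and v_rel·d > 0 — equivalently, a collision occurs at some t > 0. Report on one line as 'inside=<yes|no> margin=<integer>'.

d = (19, 5),  |d|² = 386;  R = 7+5 = 12,  c = 386−12² = 242
v_rel = (10, -1),  |v_rel|² = 101;  v_rel·d = (10)·(19) + (-1)·(5) = 185
101·t² − 370·t + 242 = 0  ⇒  m = 185² − 101·242 = 9783
m = 9783 > 0,  v_rel·d = 185 > 0  ⇒  inside

inside=yes margin=9783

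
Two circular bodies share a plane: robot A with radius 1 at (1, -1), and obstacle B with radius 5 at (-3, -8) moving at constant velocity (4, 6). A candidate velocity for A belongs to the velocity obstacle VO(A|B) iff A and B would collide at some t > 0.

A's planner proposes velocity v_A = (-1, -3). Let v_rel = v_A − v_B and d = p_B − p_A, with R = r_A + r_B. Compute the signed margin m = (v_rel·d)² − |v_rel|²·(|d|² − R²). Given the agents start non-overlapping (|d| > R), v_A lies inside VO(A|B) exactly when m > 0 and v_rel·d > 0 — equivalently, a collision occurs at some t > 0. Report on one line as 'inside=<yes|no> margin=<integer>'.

d = (-4, -7),  |d|² = 65;  R = 1+5 = 6,  c = 65−6² = 29
v_rel = (-5, -9),  |v_rel|² = 106;  v_rel·d = (-5)·(-4) + (-9)·(-7) = 83
106·t² − 166·t + 29 = 0  ⇒  m = 83² − 106·29 = 3815
m = 3815 > 0,  v_rel·d = 83 > 0  ⇒  inside

inside=yes margin=3815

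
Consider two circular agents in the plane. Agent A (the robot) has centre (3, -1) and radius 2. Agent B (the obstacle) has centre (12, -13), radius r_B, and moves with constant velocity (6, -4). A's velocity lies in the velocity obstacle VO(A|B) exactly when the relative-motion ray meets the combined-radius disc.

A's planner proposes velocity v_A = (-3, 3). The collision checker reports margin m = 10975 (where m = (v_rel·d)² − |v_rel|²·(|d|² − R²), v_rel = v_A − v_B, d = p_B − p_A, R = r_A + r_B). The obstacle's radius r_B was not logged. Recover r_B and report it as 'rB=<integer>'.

m = 10975
d = (9, -12);  v_rel = (-9, 7),  |v_rel|² = 130
v_rel×d = (-9)·(-12) − (7)·(9) = 45
since m = R²·130 − 45²:  R² = (2025 + 10975) / 130 = 100
R = √100 = 10  ⇒  r_B = 10 − 2 = 8

rB=8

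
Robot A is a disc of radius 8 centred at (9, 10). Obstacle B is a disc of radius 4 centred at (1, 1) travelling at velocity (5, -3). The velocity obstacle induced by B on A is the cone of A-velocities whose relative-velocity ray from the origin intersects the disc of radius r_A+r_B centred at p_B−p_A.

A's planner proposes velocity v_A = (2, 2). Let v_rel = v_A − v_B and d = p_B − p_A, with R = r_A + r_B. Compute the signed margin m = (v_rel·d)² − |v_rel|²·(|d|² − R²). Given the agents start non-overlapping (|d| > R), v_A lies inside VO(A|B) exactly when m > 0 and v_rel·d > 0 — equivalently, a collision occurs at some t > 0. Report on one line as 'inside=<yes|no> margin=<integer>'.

d = (-8, -9),  |d|² = 145;  R = 8+4 = 12,  c = 145−12² = 1
v_rel = (-3, 5),  |v_rel|² = 34;  v_rel·d = (-3)·(-8) + (5)·(-9) = -21
34·t² + 42·t + 1 = 0  ⇒  m = (-21)² − 34·1 = 407
m = 407 > 0,  v_rel·d = -21 < 0  ⇒  outside

inside=no margin=407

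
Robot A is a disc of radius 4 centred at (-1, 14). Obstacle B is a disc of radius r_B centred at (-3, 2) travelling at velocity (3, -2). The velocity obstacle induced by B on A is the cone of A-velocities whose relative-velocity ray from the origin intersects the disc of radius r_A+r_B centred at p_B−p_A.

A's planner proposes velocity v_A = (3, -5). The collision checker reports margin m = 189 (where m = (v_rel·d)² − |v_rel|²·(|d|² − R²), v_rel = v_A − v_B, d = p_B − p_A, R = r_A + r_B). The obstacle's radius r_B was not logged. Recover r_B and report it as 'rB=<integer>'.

m = 189
d = (-2, -12);  v_rel = (0, -3),  |v_rel|² = 9
v_rel×d = (0)·(-12) − (-3)·(-2) = -6
since m = R²·9 − (-6)²:  R² = (36 + 189) / 9 = 25
R = √25 = 5  ⇒  r_B = 5 − 4 = 1

rB=1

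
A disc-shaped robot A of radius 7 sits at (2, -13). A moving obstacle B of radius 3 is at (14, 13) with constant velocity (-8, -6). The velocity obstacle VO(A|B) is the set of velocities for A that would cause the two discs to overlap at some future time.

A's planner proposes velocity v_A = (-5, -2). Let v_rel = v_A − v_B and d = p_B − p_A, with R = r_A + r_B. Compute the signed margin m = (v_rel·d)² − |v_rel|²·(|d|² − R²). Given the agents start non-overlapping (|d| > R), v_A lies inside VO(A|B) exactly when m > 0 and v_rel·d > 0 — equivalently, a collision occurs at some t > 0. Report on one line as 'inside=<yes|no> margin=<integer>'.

d = (12, 26),  |d|² = 820;  R = 7+3 = 10,  c = 820−10² = 720
v_rel = (3, 4),  |v_rel|² = 25;  v_rel·d = (3)·(12) + (4)·(26) = 140
25·t² − 280·t + 720 = 0  ⇒  m = 140² − 25·720 = 1600
m = 1600 > 0,  v_rel·d = 140 > 0  ⇒  inside

inside=yes margin=1600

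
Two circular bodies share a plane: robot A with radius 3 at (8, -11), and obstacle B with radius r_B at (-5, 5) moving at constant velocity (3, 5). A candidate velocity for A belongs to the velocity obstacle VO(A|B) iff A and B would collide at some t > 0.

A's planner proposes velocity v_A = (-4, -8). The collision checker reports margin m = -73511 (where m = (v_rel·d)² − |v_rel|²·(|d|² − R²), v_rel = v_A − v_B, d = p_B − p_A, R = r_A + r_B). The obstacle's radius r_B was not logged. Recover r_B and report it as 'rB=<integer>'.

m = -73511
d = (-13, 16);  v_rel = (-7, -13),  |v_rel|² = 218
v_rel×d = (-7)·(16) − (-13)·(-13) = -281
since m = R²·218 − (-281)²:  R² = (78961 + -73511) / 218 = 25
R = √25 = 5  ⇒  r_B = 5 − 3 = 2

rB=2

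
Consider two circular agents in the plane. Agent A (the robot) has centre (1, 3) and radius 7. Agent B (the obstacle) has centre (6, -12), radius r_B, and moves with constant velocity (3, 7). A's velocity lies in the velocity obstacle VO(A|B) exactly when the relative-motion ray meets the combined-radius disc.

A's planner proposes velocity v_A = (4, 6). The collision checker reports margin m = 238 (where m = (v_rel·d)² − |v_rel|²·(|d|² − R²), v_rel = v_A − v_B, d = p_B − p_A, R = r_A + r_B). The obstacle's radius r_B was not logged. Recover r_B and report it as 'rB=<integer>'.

m = 238
d = (5, -15);  v_rel = (1, -1),  |v_rel|² = 2
v_rel×d = (1)·(-15) − (-1)·(5) = -10
since m = R²·2 − (-10)²:  R² = (100 + 238) / 2 = 169
R = √169 = 13  ⇒  r_B = 13 − 7 = 6

rB=6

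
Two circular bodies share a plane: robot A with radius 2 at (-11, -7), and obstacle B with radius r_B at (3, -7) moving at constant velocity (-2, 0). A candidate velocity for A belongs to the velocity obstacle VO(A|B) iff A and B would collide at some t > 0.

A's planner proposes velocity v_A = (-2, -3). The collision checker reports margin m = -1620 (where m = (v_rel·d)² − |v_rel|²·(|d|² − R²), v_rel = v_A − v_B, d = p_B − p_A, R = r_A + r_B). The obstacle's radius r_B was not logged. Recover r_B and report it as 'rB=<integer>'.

m = -1620
d = (14, 0);  v_rel = (0, -3),  |v_rel|² = 9
v_rel×d = (0)·(0) − (-3)·(14) = 42
since m = R²·9 − 42²:  R² = (1764 + -1620) / 9 = 16
R = √16 = 4  ⇒  r_B = 4 − 2 = 2

rB=2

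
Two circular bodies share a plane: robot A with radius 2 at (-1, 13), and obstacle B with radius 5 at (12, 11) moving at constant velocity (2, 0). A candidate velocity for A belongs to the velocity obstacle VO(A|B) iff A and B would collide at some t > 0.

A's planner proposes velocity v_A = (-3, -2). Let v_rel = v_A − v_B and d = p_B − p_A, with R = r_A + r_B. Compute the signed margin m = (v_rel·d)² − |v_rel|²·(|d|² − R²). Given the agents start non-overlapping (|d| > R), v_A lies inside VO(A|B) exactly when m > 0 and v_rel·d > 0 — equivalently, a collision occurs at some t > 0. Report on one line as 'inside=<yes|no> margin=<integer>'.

d = (13, -2),  |d|² = 173;  R = 2+5 = 7,  c = 173−7² = 124
v_rel = (-5, -2),  |v_rel|² = 29;  v_rel·d = (-5)·(13) + (-2)·(-2) = -61
29·t² + 122·t + 124 = 0  ⇒  m = (-61)² − 29·124 = 125
m = 125 > 0,  v_rel·d = -61 < 0  ⇒  outside

inside=no margin=125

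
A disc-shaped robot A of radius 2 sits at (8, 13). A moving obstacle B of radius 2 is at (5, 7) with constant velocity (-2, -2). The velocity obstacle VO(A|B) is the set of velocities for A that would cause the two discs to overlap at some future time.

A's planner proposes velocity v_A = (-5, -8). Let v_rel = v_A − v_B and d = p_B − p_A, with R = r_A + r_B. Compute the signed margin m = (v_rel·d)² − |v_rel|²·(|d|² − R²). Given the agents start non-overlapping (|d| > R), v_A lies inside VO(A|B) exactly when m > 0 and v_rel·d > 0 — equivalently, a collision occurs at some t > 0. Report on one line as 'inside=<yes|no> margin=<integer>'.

d = (-3, -6),  |d|² = 45;  R = 2+2 = 4,  c = 45−4² = 29
v_rel = (-3, -6),  |v_rel|² = 45;  v_rel·d = (-3)·(-3) + (-6)·(-6) = 45
45·t² − 90·t + 29 = 0  ⇒  m = 45² − 45·29 = 720
m = 720 > 0,  v_rel·d = 45 > 0  ⇒  inside

inside=yes margin=720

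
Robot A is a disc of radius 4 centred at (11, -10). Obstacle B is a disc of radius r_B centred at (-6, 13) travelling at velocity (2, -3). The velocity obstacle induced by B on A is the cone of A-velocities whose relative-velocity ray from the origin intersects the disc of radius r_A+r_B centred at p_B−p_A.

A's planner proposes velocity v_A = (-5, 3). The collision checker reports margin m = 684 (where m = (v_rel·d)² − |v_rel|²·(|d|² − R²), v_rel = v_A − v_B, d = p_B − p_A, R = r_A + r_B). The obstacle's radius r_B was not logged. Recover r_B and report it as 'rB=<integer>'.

m = 684
d = (-17, 23);  v_rel = (-7, 6),  |v_rel|² = 85
v_rel×d = (-7)·(23) − (6)·(-17) = -59
since m = R²·85 − (-59)²:  R² = (3481 + 684) / 85 = 49
R = √49 = 7  ⇒  r_B = 7 − 4 = 3

rB=3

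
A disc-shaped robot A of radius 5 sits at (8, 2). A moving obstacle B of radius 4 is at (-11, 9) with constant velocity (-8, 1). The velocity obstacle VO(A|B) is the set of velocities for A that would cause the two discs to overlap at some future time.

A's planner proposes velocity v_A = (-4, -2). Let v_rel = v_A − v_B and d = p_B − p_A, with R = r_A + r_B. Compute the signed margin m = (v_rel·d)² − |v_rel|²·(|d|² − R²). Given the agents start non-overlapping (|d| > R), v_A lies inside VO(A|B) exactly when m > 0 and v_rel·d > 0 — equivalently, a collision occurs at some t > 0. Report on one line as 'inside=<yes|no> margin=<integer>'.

d = (-19, 7),  |d|² = 410;  R = 5+4 = 9,  c = 410−9² = 329
v_rel = (4, -3),  |v_rel|² = 25;  v_rel·d = (4)·(-19) + (-3)·(7) = -97
25·t² + 194·t + 329 = 0  ⇒  m = (-97)² − 25·329 = 1184
m = 1184 > 0,  v_rel·d = -97 < 0  ⇒  outside

inside=no margin=1184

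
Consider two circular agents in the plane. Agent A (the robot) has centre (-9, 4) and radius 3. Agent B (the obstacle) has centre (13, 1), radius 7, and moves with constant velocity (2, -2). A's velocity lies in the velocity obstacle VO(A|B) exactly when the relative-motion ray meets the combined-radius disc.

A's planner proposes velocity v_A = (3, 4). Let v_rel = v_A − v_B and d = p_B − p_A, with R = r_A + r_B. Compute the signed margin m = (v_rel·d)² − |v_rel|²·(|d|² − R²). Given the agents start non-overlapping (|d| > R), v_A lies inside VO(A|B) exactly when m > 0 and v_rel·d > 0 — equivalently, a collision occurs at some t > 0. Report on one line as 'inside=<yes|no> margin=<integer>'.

d = (22, -3),  |d|² = 493;  R = 3+7 = 10,  c = 493−10² = 393
v_rel = (1, 6),  |v_rel|² = 37;  v_rel·d = (1)·(22) + (6)·(-3) = 4
37·t² − 8·t + 393 = 0  ⇒  m = 4² − 37·393 = -14525
m = -14525 < 0,  v_rel·d = 4 > 0  ⇒  outside

inside=no margin=-14525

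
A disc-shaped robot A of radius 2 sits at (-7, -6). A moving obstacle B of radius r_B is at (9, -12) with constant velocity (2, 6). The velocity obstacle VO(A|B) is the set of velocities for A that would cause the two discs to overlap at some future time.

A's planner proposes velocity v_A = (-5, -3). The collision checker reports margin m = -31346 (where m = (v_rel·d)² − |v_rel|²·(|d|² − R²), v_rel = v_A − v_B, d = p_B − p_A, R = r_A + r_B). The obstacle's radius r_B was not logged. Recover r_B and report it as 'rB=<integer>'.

m = -31346
d = (16, -6);  v_rel = (-7, -9),  |v_rel|² = 130
v_rel×d = (-7)·(-6) − (-9)·(16) = 186
since m = R²·130 − 186²:  R² = (34596 + -31346) / 130 = 25
R = √25 = 5  ⇒  r_B = 5 − 2 = 3

rB=3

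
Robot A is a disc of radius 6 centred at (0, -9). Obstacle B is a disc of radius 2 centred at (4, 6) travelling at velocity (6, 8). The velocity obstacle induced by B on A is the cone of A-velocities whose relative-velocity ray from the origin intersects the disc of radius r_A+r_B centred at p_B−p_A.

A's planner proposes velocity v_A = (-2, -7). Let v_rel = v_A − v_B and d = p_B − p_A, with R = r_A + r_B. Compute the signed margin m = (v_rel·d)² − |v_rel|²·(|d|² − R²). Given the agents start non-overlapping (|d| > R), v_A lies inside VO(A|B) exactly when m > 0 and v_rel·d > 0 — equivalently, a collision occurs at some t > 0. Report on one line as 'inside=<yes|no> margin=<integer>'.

d = (4, 15),  |d|² = 241;  R = 6+2 = 8,  c = 241−8² = 177
v_rel = (-8, -15),  |v_rel|² = 289;  v_rel·d = (-8)·(4) + (-15)·(15) = -257
289·t² + 514·t + 177 = 0  ⇒  m = (-257)² − 289·177 = 14896
m = 14896 > 0,  v_rel·d = -257 < 0  ⇒  outside

inside=no margin=14896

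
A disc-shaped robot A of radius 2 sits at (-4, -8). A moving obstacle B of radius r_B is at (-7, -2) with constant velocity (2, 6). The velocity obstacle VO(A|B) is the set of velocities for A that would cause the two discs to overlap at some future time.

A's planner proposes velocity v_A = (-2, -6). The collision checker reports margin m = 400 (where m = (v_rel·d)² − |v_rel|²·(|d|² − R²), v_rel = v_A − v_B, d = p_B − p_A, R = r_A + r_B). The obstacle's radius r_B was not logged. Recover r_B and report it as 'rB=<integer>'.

m = 400
d = (-3, 6);  v_rel = (-4, -12),  |v_rel|² = 160
v_rel×d = (-4)·(6) − (-12)·(-3) = -60
since m = R²·160 − (-60)²:  R² = (3600 + 400) / 160 = 25
R = √25 = 5  ⇒  r_B = 5 − 2 = 3

rB=3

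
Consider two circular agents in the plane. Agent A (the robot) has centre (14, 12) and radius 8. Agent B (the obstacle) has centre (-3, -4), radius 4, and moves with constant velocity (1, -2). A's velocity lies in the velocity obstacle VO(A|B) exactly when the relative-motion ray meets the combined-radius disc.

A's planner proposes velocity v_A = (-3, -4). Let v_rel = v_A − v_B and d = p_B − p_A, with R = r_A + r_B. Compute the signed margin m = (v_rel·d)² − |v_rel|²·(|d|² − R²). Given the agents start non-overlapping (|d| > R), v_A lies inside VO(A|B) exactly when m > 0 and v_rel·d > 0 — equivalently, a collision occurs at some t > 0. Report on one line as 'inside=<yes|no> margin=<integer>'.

d = (-17, -16),  |d|² = 545;  R = 8+4 = 12,  c = 545−12² = 401
v_rel = (-4, -2),  |v_rel|² = 20;  v_rel·d = (-4)·(-17) + (-2)·(-16) = 100
20·t² − 200·t + 401 = 0  ⇒  m = 100² − 20·401 = 1980
m = 1980 > 0,  v_rel·d = 100 > 0  ⇒  inside

inside=yes margin=1980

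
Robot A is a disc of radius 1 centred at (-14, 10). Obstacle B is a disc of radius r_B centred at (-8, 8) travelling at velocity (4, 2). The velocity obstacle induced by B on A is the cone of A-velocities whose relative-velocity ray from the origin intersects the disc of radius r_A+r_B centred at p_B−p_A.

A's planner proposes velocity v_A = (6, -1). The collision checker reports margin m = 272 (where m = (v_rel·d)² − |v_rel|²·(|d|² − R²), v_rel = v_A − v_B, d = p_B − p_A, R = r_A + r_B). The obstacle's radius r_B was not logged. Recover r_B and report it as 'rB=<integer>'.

m = 272
d = (6, -2);  v_rel = (2, -3),  |v_rel|² = 13
v_rel×d = (2)·(-2) − (-3)·(6) = 14
since m = R²·13 − 14²:  R² = (196 + 272) / 13 = 36
R = √36 = 6  ⇒  r_B = 6 − 1 = 5

rB=5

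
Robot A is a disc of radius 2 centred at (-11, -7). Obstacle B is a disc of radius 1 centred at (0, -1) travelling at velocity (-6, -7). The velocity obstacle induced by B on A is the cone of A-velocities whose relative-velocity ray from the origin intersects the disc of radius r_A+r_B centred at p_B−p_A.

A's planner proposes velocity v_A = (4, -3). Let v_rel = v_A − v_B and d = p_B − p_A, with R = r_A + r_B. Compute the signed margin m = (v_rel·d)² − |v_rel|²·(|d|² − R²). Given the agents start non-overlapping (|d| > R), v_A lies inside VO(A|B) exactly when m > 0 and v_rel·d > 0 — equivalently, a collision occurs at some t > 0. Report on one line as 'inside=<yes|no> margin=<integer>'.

d = (11, 6),  |d|² = 157;  R = 2+1 = 3,  c = 157−3² = 148
v_rel = (10, 4),  |v_rel|² = 116;  v_rel·d = (10)·(11) + (4)·(6) = 134
116·t² − 268·t + 148 = 0  ⇒  m = 134² − 116·148 = 788
m = 788 > 0,  v_rel·d = 134 > 0  ⇒  inside

inside=yes margin=788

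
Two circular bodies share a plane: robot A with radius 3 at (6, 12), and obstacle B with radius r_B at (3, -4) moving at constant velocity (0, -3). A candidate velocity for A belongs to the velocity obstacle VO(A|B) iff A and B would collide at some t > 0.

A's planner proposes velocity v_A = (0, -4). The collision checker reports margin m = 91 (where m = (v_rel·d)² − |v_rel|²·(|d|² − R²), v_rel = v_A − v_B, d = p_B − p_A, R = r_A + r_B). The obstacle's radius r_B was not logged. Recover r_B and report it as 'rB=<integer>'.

m = 91
d = (-3, -16);  v_rel = (0, -1),  |v_rel|² = 1
v_rel×d = (0)·(-16) − (-1)·(-3) = -3
since m = R²·1 − (-3)²:  R² = (9 + 91) / 1 = 100
R = √100 = 10  ⇒  r_B = 10 − 3 = 7

rB=7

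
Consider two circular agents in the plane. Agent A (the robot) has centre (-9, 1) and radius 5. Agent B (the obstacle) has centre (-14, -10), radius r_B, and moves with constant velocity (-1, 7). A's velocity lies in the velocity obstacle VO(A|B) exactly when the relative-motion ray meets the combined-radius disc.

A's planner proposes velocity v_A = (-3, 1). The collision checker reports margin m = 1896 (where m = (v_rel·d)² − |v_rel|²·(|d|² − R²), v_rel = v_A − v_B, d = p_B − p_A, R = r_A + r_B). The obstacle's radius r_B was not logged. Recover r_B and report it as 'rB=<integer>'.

m = 1896
d = (-5, -11);  v_rel = (-2, -6),  |v_rel|² = 40
v_rel×d = (-2)·(-11) − (-6)·(-5) = -8
since m = R²·40 − (-8)²:  R² = (64 + 1896) / 40 = 49
R = √49 = 7  ⇒  r_B = 7 − 5 = 2

rB=2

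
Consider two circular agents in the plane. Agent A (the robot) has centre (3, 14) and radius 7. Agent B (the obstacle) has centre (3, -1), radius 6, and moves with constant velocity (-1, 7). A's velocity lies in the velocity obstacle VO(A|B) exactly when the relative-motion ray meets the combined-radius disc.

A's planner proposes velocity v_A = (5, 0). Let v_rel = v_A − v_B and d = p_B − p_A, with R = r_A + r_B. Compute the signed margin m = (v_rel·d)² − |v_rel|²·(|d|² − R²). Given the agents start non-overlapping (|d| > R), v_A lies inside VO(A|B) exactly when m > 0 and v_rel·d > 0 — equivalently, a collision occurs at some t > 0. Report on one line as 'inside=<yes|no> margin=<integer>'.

d = (0, -15),  |d|² = 225;  R = 7+6 = 13,  c = 225−13² = 56
v_rel = (6, -7),  |v_rel|² = 85;  v_rel·d = (6)·(0) + (-7)·(-15) = 105
85·t² − 210·t + 56 = 0  ⇒  m = 105² − 85·56 = 6265
m = 6265 > 0,  v_rel·d = 105 > 0  ⇒  inside

inside=yes margin=6265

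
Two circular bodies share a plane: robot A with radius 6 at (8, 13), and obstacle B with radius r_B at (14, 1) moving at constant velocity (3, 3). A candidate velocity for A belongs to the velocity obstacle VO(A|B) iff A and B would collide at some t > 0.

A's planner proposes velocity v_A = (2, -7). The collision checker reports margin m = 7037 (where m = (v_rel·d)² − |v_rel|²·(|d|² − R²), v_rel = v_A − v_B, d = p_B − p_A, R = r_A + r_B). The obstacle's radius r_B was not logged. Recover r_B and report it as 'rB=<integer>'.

m = 7037
d = (6, -12);  v_rel = (-1, -10),  |v_rel|² = 101
v_rel×d = (-1)·(-12) − (-10)·(6) = 72
since m = R²·101 − 72²:  R² = (5184 + 7037) / 101 = 121
R = √121 = 11  ⇒  r_B = 11 − 6 = 5

rB=5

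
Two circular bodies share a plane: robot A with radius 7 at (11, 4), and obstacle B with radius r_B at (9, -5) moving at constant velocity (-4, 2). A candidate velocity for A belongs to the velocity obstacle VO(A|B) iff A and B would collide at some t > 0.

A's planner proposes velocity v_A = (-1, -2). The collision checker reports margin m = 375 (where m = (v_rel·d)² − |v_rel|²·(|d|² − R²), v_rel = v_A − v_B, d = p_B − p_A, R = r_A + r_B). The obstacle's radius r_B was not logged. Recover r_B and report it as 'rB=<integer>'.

m = 375
d = (-2, -9);  v_rel = (3, -4),  |v_rel|² = 25
v_rel×d = (3)·(-9) − (-4)·(-2) = -35
since m = R²·25 − (-35)²:  R² = (1225 + 375) / 25 = 64
R = √64 = 8  ⇒  r_B = 8 − 7 = 1

rB=1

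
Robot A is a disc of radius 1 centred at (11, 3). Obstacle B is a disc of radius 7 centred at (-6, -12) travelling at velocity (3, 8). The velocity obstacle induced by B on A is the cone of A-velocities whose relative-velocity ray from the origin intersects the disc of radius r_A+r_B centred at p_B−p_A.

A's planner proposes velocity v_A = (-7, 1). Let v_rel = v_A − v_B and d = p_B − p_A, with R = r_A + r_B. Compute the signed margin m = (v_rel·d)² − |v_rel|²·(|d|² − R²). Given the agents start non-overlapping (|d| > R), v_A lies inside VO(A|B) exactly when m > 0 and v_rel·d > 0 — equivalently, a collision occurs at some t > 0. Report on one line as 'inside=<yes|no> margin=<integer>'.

d = (-17, -15),  |d|² = 514;  R = 1+7 = 8,  c = 514−8² = 450
v_rel = (-10, -7),  |v_rel|² = 149;  v_rel·d = (-10)·(-17) + (-7)·(-15) = 275
149·t² − 550·t + 450 = 0  ⇒  m = 275² − 149·450 = 8575
m = 8575 > 0,  v_rel·d = 275 > 0  ⇒  inside

inside=yes margin=8575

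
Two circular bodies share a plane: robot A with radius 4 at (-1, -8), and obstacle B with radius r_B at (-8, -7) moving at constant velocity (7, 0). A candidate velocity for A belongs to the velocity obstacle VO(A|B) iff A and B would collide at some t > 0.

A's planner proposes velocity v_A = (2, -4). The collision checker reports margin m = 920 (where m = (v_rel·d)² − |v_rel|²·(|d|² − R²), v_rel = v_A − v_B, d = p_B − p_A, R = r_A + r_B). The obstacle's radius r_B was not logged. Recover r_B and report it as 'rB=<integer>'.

m = 920
d = (-7, 1);  v_rel = (-5, -4),  |v_rel|² = 41
v_rel×d = (-5)·(1) − (-4)·(-7) = -33
since m = R²·41 − (-33)²:  R² = (1089 + 920) / 41 = 49
R = √49 = 7  ⇒  r_B = 7 − 4 = 3

rB=3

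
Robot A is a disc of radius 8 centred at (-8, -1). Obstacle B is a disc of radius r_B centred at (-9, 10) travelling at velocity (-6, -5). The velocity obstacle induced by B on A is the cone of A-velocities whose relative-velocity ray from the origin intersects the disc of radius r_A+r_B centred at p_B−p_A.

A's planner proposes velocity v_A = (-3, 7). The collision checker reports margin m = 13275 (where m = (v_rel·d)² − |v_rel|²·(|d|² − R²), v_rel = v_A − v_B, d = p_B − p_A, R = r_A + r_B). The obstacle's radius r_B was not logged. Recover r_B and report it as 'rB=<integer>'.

m = 13275
d = (-1, 11);  v_rel = (3, 12),  |v_rel|² = 153
v_rel×d = (3)·(11) − (12)·(-1) = 45
since m = R²·153 − 45²:  R² = (2025 + 13275) / 153 = 100
R = √100 = 10  ⇒  r_B = 10 − 8 = 2

rB=2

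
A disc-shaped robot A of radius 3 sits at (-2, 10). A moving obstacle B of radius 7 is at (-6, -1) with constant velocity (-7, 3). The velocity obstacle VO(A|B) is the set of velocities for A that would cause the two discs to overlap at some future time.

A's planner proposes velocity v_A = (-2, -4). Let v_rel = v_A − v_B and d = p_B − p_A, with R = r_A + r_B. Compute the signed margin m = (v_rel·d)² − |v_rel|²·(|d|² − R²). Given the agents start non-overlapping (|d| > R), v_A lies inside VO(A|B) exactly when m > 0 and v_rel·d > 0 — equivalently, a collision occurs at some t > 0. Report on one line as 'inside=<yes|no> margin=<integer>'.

d = (-4, -11),  |d|² = 137;  R = 3+7 = 10,  c = 137−10² = 37
v_rel = (5, -7),  |v_rel|² = 74;  v_rel·d = (5)·(-4) + (-7)·(-11) = 57
74·t² − 114·t + 37 = 0  ⇒  m = 57² − 74·37 = 511
m = 511 > 0,  v_rel·d = 57 > 0  ⇒  inside

inside=yes margin=511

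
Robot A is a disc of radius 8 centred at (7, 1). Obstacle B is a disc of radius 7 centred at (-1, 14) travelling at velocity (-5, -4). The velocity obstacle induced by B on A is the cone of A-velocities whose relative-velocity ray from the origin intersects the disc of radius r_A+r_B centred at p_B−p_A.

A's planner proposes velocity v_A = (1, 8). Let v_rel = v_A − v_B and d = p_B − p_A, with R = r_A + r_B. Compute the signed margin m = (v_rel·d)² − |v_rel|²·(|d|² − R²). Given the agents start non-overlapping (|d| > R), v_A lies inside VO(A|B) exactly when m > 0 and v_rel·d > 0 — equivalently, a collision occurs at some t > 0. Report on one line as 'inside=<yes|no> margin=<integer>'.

d = (-8, 13),  |d|² = 233;  R = 8+7 = 15,  c = 233−15² = 8
v_rel = (6, 12),  |v_rel|² = 180;  v_rel·d = (6)·(-8) + (12)·(13) = 108
180·t² − 216·t + 8 = 0  ⇒  m = 108² − 180·8 = 10224
m = 10224 > 0,  v_rel·d = 108 > 0  ⇒  inside

inside=yes margin=10224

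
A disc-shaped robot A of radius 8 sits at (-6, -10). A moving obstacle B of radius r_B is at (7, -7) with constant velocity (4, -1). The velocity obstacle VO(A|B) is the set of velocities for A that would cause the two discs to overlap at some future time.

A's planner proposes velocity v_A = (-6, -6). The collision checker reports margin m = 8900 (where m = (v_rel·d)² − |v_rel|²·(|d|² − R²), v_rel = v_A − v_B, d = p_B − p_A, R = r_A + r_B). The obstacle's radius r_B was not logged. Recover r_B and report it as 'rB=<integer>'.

m = 8900
d = (13, 3);  v_rel = (-10, -5),  |v_rel|² = 125
v_rel×d = (-10)·(3) − (-5)·(13) = 35
since m = R²·125 − 35²:  R² = (1225 + 8900) / 125 = 81
R = √81 = 9  ⇒  r_B = 9 − 8 = 1

rB=1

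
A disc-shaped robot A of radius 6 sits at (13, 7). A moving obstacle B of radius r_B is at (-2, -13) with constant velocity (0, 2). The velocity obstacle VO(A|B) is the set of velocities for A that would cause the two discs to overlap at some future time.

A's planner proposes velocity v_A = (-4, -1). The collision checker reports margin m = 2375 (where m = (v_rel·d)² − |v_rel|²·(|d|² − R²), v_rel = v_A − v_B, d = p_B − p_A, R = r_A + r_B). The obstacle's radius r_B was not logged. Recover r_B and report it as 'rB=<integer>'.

m = 2375
d = (-15, -20);  v_rel = (-4, -3),  |v_rel|² = 25
v_rel×d = (-4)·(-20) − (-3)·(-15) = 35
since m = R²·25 − 35²:  R² = (1225 + 2375) / 25 = 144
R = √144 = 12  ⇒  r_B = 12 − 6 = 6

rB=6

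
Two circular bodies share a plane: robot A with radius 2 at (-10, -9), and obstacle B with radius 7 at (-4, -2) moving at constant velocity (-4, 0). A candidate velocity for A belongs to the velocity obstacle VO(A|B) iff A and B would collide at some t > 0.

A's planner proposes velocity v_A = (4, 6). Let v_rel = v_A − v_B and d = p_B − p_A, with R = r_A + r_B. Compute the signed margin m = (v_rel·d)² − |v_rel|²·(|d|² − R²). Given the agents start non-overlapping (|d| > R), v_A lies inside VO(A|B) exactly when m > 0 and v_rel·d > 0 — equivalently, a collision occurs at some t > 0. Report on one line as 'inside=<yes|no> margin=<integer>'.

d = (6, 7),  |d|² = 85;  R = 2+7 = 9,  c = 85−9² = 4
v_rel = (8, 6),  |v_rel|² = 100;  v_rel·d = (8)·(6) + (6)·(7) = 90
100·t² − 180·t + 4 = 0  ⇒  m = 90² − 100·4 = 7700
m = 7700 > 0,  v_rel·d = 90 > 0  ⇒  inside

inside=yes margin=7700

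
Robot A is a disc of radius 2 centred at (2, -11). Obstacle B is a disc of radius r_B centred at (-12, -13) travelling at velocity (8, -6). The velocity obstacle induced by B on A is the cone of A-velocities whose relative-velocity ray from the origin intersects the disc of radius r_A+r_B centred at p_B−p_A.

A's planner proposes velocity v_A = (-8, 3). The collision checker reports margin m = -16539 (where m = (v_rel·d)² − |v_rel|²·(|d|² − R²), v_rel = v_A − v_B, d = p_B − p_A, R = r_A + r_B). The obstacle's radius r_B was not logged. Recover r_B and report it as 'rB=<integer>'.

m = -16539
d = (-14, -2);  v_rel = (-16, 9),  |v_rel|² = 337
v_rel×d = (-16)·(-2) − (9)·(-14) = 158
since m = R²·337 − 158²:  R² = (24964 + -16539) / 337 = 25
R = √25 = 5  ⇒  r_B = 5 − 2 = 3

rB=3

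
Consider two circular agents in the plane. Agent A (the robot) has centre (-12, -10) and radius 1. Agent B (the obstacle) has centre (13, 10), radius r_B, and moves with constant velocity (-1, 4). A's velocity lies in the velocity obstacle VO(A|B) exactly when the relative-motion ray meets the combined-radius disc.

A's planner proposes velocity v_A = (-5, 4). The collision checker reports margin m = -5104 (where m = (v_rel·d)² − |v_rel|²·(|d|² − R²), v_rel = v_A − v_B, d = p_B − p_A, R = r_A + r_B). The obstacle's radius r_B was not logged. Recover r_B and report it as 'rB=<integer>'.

m = -5104
d = (25, 20);  v_rel = (-4, 0),  |v_rel|² = 16
v_rel×d = (-4)·(20) − (0)·(25) = -80
since m = R²·16 − (-80)²:  R² = (6400 + -5104) / 16 = 81
R = √81 = 9  ⇒  r_B = 9 − 1 = 8

rB=8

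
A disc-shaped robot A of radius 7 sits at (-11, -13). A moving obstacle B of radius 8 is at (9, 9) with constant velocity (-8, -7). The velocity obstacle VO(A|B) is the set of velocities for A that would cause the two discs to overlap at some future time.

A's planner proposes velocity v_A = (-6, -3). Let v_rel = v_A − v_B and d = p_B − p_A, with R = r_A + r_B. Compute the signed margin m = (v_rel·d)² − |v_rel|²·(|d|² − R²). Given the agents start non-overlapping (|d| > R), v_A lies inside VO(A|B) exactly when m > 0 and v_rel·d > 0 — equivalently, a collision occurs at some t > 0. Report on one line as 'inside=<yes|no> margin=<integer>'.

d = (20, 22),  |d|² = 884;  R = 7+8 = 15,  c = 884−15² = 659
v_rel = (2, 4),  |v_rel|² = 20;  v_rel·d = (2)·(20) + (4)·(22) = 128
20·t² − 256·t + 659 = 0  ⇒  m = 128² − 20·659 = 3204
m = 3204 > 0,  v_rel·d = 128 > 0  ⇒  inside

inside=yes margin=3204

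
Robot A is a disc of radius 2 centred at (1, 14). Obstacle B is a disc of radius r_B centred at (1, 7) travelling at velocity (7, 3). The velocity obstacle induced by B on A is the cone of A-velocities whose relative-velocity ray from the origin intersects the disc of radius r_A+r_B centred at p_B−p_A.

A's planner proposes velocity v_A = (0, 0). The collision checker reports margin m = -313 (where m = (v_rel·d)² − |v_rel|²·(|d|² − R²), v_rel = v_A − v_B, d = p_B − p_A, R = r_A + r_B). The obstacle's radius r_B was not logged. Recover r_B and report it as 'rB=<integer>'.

m = -313
d = (0, -7);  v_rel = (-7, -3),  |v_rel|² = 58
v_rel×d = (-7)·(-7) − (-3)·(0) = 49
since m = R²·58 − 49²:  R² = (2401 + -313) / 58 = 36
R = √36 = 6  ⇒  r_B = 6 − 2 = 4

rB=4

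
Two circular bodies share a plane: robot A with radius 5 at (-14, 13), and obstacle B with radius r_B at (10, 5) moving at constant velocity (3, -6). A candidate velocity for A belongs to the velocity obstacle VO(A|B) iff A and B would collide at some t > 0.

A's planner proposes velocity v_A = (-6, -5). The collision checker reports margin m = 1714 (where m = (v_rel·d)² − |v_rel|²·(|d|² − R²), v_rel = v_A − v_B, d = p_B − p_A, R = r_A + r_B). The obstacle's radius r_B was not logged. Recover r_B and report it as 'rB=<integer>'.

m = 1714
d = (24, -8);  v_rel = (-9, 1),  |v_rel|² = 82
v_rel×d = (-9)·(-8) − (1)·(24) = 48
since m = R²·82 − 48²:  R² = (2304 + 1714) / 82 = 49
R = √49 = 7  ⇒  r_B = 7 − 5 = 2

rB=2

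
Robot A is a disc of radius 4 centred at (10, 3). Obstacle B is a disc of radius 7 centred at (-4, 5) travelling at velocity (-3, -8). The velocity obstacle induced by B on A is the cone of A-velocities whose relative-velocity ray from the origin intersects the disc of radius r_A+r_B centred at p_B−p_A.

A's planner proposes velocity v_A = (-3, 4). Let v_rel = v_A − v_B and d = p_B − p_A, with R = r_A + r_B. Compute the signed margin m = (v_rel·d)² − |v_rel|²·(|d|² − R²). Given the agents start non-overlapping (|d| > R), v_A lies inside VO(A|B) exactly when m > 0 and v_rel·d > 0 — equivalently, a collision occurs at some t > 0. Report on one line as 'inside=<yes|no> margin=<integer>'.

d = (-14, 2),  |d|² = 200;  R = 4+7 = 11,  c = 200−11² = 79
v_rel = (0, 12),  |v_rel|² = 144;  v_rel·d = (0)·(-14) + (12)·(2) = 24
144·t² − 48·t + 79 = 0  ⇒  m = 24² − 144·79 = -10800
m = -10800 < 0,  v_rel·d = 24 > 0  ⇒  outside

inside=no margin=-10800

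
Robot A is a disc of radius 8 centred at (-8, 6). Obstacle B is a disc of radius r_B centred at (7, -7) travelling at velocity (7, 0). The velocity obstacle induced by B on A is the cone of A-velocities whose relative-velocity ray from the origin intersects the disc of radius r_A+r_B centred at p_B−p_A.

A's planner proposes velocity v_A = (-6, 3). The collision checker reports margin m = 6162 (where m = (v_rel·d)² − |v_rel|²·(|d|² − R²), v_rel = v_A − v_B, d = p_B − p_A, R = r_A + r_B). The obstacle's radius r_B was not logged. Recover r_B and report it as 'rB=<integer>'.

m = 6162
d = (15, -13);  v_rel = (-13, 3),  |v_rel|² = 178
v_rel×d = (-13)·(-13) − (3)·(15) = 124
since m = R²·178 − 124²:  R² = (15376 + 6162) / 178 = 121
R = √121 = 11  ⇒  r_B = 11 − 8 = 3

rB=3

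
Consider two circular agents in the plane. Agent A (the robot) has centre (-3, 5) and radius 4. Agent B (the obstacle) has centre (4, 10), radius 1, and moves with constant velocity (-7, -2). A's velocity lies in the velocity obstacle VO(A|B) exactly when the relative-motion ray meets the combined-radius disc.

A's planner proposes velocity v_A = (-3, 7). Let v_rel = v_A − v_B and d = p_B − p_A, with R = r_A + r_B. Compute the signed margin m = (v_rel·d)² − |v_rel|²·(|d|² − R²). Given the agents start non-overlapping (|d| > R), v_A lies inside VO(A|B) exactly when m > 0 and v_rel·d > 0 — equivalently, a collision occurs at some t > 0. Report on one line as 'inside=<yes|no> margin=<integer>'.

d = (7, 5),  |d|² = 74;  R = 4+1 = 5,  c = 74−5² = 49
v_rel = (4, 9),  |v_rel|² = 97;  v_rel·d = (4)·(7) + (9)·(5) = 73
97·t² − 146·t + 49 = 0  ⇒  m = 73² − 97·49 = 576
m = 576 > 0,  v_rel·d = 73 > 0  ⇒  inside

inside=yes margin=576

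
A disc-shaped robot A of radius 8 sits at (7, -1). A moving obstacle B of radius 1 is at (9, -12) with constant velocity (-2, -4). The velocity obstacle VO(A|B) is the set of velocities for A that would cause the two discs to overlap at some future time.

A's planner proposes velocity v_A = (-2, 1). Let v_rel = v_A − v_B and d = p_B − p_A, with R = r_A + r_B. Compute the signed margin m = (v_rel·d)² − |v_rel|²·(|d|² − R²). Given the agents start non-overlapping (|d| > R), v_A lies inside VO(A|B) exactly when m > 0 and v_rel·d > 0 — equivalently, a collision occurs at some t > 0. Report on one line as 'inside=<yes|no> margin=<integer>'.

d = (2, -11),  |d|² = 125;  R = 8+1 = 9,  c = 125−9² = 44
v_rel = (0, 5),  |v_rel|² = 25;  v_rel·d = (0)·(2) + (5)·(-11) = -55
25·t² + 110·t + 44 = 0  ⇒  m = (-55)² − 25·44 = 1925
m = 1925 > 0,  v_rel·d = -55 < 0  ⇒  outside

inside=no margin=1925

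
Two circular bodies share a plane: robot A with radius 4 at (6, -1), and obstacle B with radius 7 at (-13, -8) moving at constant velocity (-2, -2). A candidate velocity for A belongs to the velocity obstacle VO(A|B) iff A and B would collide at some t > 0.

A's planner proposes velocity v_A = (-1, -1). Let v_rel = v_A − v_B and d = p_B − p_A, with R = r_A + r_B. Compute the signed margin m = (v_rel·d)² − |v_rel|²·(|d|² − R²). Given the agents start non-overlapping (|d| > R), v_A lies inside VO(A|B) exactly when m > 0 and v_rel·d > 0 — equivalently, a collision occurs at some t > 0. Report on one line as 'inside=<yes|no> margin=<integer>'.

d = (-19, -7),  |d|² = 410;  R = 4+7 = 11,  c = 410−11² = 289
v_rel = (1, 1),  |v_rel|² = 2;  v_rel·d = (1)·(-19) + (1)·(-7) = -26
2·t² + 52·t + 289 = 0  ⇒  m = (-26)² − 2·289 = 98
m = 98 > 0,  v_rel·d = -26 < 0  ⇒  outside

inside=no margin=98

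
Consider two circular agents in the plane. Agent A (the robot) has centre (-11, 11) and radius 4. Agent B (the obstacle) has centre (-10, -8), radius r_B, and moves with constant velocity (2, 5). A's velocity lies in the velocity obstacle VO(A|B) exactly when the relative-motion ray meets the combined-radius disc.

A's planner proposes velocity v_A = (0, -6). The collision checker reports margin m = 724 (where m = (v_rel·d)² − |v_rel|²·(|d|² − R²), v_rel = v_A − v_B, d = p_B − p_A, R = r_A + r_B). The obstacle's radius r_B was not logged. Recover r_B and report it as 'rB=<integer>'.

m = 724
d = (1, -19);  v_rel = (-2, -11),  |v_rel|² = 125
v_rel×d = (-2)·(-19) − (-11)·(1) = 49
since m = R²·125 − 49²:  R² = (2401 + 724) / 125 = 25
R = √25 = 5  ⇒  r_B = 5 − 4 = 1

rB=1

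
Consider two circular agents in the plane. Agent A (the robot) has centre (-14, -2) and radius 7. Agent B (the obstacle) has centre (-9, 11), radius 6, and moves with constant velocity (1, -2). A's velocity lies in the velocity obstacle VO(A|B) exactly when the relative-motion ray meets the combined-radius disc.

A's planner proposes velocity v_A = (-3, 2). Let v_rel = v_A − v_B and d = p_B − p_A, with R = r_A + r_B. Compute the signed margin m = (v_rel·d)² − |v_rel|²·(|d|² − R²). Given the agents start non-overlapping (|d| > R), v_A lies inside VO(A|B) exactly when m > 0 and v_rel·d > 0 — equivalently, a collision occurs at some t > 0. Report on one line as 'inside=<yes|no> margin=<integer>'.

d = (5, 13),  |d|² = 194;  R = 7+6 = 13,  c = 194−13² = 25
v_rel = (-4, 4),  |v_rel|² = 32;  v_rel·d = (-4)·(5) + (4)·(13) = 32
32·t² − 64·t + 25 = 0  ⇒  m = 32² − 32·25 = 224
m = 224 > 0,  v_rel·d = 32 > 0  ⇒  inside

inside=yes margin=224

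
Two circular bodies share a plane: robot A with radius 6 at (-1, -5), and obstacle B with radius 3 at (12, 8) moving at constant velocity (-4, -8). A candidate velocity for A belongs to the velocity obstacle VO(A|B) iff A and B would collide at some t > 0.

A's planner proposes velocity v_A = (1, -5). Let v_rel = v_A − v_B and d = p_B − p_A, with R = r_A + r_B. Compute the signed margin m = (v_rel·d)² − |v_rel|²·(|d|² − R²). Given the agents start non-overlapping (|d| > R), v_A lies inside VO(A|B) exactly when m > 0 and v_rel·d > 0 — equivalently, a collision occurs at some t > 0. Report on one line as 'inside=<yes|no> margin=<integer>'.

d = (13, 13),  |d|² = 338;  R = 6+3 = 9,  c = 338−9² = 257
v_rel = (5, 3),  |v_rel|² = 34;  v_rel·d = (5)·(13) + (3)·(13) = 104
34·t² − 208·t + 257 = 0  ⇒  m = 104² − 34·257 = 2078
m = 2078 > 0,  v_rel·d = 104 > 0  ⇒  inside

inside=yes margin=2078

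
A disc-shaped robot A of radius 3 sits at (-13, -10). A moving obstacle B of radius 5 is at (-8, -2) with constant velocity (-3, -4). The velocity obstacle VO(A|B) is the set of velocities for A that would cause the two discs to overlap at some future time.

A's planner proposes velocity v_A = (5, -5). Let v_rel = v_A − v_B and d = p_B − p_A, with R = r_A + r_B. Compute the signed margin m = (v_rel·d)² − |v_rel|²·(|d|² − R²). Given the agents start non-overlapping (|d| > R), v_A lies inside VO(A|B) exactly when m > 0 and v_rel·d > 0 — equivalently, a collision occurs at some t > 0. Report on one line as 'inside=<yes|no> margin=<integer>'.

d = (5, 8),  |d|² = 89;  R = 3+5 = 8,  c = 89−8² = 25
v_rel = (8, -1),  |v_rel|² = 65;  v_rel·d = (8)·(5) + (-1)·(8) = 32
65·t² − 64·t + 25 = 0  ⇒  m = 32² − 65·25 = -601
m = -601 < 0,  v_rel·d = 32 > 0  ⇒  outside

inside=no margin=-601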